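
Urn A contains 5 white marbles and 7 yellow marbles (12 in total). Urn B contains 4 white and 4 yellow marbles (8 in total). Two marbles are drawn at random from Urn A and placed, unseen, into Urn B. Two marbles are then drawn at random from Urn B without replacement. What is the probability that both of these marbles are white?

Condition on how many of the transferred marbles are white (from Urn A: 5 white of 12; then Urn B has 10 total).
  0 white: C(5,0)C(7,2)/C(12,2) = 7/22; then P = C(4,2)/C(10,2) = 2/15
  1 white: C(5,1)C(7,1)/C(12,2) = 35/66; then P = C(5,2)/C(10,2) = 2/9
  2 white: C(5,2)C(7,0)/C(12,2) = 5/33; then P = C(6,2)/C(10,2) = 1/3
P(both white) = 313/1485 ≈ 0.2108.

313/1485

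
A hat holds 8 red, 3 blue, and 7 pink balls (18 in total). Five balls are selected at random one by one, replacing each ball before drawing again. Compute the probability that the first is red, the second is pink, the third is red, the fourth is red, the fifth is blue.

Multiply the conditional probability of each draw in order, with replacement (the composition resets each draw).
P = (8/18) · (7/18) · (8/18) · (8/18) · (3/18) = 112/19683 ≈ 0.0057.

112/19683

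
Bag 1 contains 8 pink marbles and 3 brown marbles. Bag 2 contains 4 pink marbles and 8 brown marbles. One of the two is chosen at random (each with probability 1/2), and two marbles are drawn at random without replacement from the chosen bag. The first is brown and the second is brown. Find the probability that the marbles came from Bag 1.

9/79

P(E | Bag 1) = 3/55; P(E | Bag 2) = 14/33.
P(E) = 1/2·3/55 + 1/2·14/33 = 79/330.
By Bayes' rule, P(Bag 1 | E) = 3/110 / 79/330 = 9/79 ≈ 0.1139.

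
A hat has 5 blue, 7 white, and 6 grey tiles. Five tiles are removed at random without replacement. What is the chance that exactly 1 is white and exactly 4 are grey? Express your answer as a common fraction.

5/408

Unordered draws without replacement: count favorable combinations over C(18,5).
Favorable = C(5,0) · C(7,1) · C(6,4) = 105; total = C(18,5) = 8568.
P = 105/8568 = 5/408 ≈ 0.0123.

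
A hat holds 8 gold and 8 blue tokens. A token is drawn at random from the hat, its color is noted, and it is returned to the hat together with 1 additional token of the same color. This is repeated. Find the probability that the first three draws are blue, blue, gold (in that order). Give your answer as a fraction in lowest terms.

Track the composition after each reinforcement of +1.
P = (8/16) · (9/17) · (8/18) = 2/17 ≈ 0.1176.

2/17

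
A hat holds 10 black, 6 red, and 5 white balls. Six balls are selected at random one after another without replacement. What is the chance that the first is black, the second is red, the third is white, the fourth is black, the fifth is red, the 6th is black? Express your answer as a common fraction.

Multiply the conditional probability of each draw in order, without replacement, so each draw removes one from its color and from the total.
P = (10/21) · (6/20) · (5/19) · (9/18) · (5/17) · (8/16) = 25/9044 ≈ 0.0028.

25/9044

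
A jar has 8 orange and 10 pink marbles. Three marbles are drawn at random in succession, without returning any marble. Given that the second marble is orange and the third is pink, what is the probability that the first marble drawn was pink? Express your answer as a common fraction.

9/16

P(first=pink and the second marble is orange and the third is pink) = (10/18)·(8/17)·(9/16) = 5/34.
P(E) = Σ over first color = 35/306 + 5/34 = 40/153.
By Bayes, P(first=pink | E) = 5/34 / 40/153 = 9/16 ≈ 0.5625.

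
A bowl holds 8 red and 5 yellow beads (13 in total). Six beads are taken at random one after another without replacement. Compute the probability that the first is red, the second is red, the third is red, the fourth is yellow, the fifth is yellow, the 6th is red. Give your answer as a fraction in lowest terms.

Multiply the conditional probability of each draw in order, without replacement, so each draw removes one from its color and from the total.
P = (8/13) · (7/12) · (6/11) · (5/10) · (4/9) · (5/8) = 35/1287 ≈ 0.0272.

35/1287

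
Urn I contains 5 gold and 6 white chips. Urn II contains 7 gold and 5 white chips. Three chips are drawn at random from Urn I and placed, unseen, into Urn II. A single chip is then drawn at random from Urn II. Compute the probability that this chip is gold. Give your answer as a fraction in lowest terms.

Condition on how many of the transferred chips are gold (from Urn I: 5 gold of 11; then Urn II has 15 total).
  0 gold: C(5,0)C(6,3)/C(11,3) = 4/33; then P = 7/15
  1 gold: C(5,1)C(6,2)/C(11,3) = 5/11; then P = 8/15
  2 gold: C(5,2)C(6,1)/C(11,3) = 4/11; then P = 9/15
  3 gold: C(5,3)C(6,0)/C(11,3) = 2/33; then P = 10/15
P(gold from Urn II) = 92/165 ≈ 0.5576.

92/165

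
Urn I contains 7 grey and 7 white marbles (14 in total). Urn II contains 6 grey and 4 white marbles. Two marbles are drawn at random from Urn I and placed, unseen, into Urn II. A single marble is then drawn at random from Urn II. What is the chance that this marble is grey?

Condition on how many of the transferred marbles are grey (from Urn I: 7 grey of 14; then Urn II has 12 total).
  0 grey: C(7,0)C(7,2)/C(14,2) = 3/13; then P = 6/12
  1 grey: C(7,1)C(7,1)/C(14,2) = 7/13; then P = 7/12
  2 grey: C(7,2)C(7,0)/C(14,2) = 3/13; then P = 8/12
P(grey from Urn II) = 7/12 ≈ 0.5833.

7/12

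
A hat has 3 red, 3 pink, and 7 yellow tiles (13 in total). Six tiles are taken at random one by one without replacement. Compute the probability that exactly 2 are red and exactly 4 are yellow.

35/572

Unordered draws without replacement: count favorable combinations over C(13,6).
Favorable = C(3,2) · C(3,0) · C(7,4) = 105; total = C(13,6) = 1716.
P = 105/1716 = 35/572 ≈ 0.0612.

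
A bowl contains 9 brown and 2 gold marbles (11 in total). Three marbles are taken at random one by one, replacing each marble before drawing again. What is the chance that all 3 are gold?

Multiply the conditional probability of each draw in order, with replacement (the composition resets each draw).
P = (2/11) · (2/11) · (2/11) = 8/1331 ≈ 0.0060.

8/1331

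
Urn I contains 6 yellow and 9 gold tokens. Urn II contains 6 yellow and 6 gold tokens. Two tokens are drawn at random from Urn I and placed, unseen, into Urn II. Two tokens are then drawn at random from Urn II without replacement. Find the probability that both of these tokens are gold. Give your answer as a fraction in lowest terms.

789/3185

Condition on how many of the transferred tokens are gold (from Urn I: 9 gold of 15; then Urn II has 14 total).
  0 gold: C(9,0)C(6,2)/C(15,2) = 1/7; then P = C(6,2)/C(14,2) = 15/91
  1 gold: C(9,1)C(6,1)/C(15,2) = 18/35; then P = C(7,2)/C(14,2) = 3/13
  2 gold: C(9,2)C(6,0)/C(15,2) = 12/35; then P = C(8,2)/C(14,2) = 4/13
P(both gold) = 789/3185 ≈ 0.2477.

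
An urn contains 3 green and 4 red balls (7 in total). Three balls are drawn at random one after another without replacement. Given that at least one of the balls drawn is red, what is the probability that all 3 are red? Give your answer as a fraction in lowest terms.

P(all 3 red) = C(4,3)/C(7,3) = 4/35; P(at least one red) = 1 − C(3,3)/C(7,3) = 34/35.
Since 'all 3 red' ⊆ 'at least one red', P(all 3 | at least one) = 4/35 / 34/35 = 2/17 ≈ 0.1176.

2/17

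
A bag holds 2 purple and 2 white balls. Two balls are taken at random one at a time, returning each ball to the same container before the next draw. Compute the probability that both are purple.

1/4

Multiply the conditional probability of each draw in order, with replacement (the composition resets each draw).
P = (2/4) · (2/4) = 1/4 ≈ 0.2500.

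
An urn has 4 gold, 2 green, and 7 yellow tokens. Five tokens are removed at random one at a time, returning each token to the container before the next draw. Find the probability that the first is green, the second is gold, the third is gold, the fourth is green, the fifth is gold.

256/371293

Multiply the conditional probability of each draw in order, with replacement (the composition resets each draw).
P = (2/13) · (4/13) · (4/13) · (2/13) · (4/13) = 256/371293 ≈ 0.0007.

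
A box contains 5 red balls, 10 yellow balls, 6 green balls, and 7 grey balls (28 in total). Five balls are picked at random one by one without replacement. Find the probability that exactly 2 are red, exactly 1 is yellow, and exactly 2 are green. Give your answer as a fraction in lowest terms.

Unordered draws without replacement: count favorable combinations over C(28,5).
Favorable = C(5,2) · C(10,1) · C(6,2) · C(7,0) = 1500; total = C(28,5) = 98280.
P = 1500/98280 = 25/1638 ≈ 0.0153.

25/1638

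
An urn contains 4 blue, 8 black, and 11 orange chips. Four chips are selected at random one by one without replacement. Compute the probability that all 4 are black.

2/253

Unordered draws without replacement: count favorable combinations over C(23,4).
Favorable = C(4,0) · C(8,4) · C(11,0) = 70; total = C(23,4) = 8855.
P = 70/8855 = 2/253 ≈ 0.0079.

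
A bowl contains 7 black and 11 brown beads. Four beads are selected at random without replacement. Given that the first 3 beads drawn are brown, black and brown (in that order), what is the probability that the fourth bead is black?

2/5

After removing 1 black, 2 brown, the bowl has 6 black out of 15 remaining.
P(fourth is black | given) = 6/15 = 2/5 ≈ 0.4000.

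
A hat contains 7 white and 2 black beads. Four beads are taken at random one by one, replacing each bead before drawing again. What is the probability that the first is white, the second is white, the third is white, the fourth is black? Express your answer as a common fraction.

Multiply the conditional probability of each draw in order, with replacement (the composition resets each draw).
P = (7/9) · (7/9) · (7/9) · (2/9) = 686/6561 ≈ 0.1046.

686/6561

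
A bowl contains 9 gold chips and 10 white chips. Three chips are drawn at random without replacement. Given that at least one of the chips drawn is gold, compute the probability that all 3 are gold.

P(all 3 gold) = C(9,3)/C(19,3) = 28/323; P(at least one gold) = 1 − C(10,3)/C(19,3) = 283/323.
Since 'all 3 gold' ⊆ 'at least one gold', P(all 3 | at least one) = 28/323 / 283/323 = 28/283 ≈ 0.0989.

28/283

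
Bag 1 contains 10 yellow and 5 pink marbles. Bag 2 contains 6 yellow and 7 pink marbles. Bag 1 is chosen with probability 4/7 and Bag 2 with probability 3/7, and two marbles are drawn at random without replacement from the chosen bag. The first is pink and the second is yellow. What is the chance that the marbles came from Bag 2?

P(E | Bag 1) = 5/21; P(E | Bag 2) = 7/26.
P(E) = 4/7·5/21 + 3/7·7/26 = 961/3822.
By Bayes' rule, P(Bag 2 | E) = 3/26 / 961/3822 = 441/961 ≈ 0.4589.

441/961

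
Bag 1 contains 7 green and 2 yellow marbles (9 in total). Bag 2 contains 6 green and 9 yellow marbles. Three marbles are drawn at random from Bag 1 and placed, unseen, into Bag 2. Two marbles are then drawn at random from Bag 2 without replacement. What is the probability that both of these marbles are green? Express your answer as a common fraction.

Condition on how many of the transferred marbles are green (from Bag 1: 7 green of 9; then Bag 2 has 18 total).
  1 green: C(7,1)C(2,2)/C(9,3) = 1/12; then P = C(7,2)/C(18,2) = 7/51
  2 green: C(7,2)C(2,1)/C(9,3) = 1/2; then P = C(8,2)/C(18,2) = 28/153
  3 green: C(7,3)C(2,0)/C(9,3) = 5/12; then P = C(9,2)/C(18,2) = 4/17
P(both green) = 41/204 ≈ 0.2010.

41/204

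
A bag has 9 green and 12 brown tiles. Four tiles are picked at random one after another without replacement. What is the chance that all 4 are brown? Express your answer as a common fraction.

Unordered draws without replacement: count favorable combinations over C(21,4).
Favorable = C(9,0) · C(12,4) = 495; total = C(21,4) = 5985.
P = 495/5985 = 11/133 ≈ 0.0827.

11/133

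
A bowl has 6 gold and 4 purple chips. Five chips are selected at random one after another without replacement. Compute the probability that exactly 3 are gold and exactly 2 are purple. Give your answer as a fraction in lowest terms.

10/21

Unordered draws without replacement: count favorable combinations over C(10,5).
Favorable = C(6,3) · C(4,2) = 120; total = C(10,5) = 252.
P = 120/252 = 10/21 ≈ 0.4762.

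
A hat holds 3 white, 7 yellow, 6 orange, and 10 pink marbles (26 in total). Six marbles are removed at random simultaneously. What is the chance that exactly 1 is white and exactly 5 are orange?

Unordered draws without replacement: count favorable combinations over C(26,6).
Favorable = C(3,1) · C(7,0) · C(6,5) · C(10,0) = 18; total = C(26,6) = 230230.
P = 18/230230 = 9/115115 ≈ 0.0001.

9/115115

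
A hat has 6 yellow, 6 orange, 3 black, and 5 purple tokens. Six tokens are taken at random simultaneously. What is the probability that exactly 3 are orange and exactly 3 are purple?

5/969

Unordered draws without replacement: count favorable combinations over C(20,6).
Favorable = C(6,0) · C(6,3) · C(3,0) · C(5,3) = 200; total = C(20,6) = 38760.
P = 200/38760 = 5/969 ≈ 0.0052.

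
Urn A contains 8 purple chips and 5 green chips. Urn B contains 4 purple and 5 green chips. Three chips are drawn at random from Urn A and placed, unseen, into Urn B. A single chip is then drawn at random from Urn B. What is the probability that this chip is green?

Condition on how many of the transferred chips are green (from Urn A: 5 green of 13; then Urn B has 12 total).
  0 green: C(5,0)C(8,3)/C(13,3) = 28/143; then P = 5/12
  1 green: C(5,1)C(8,2)/C(13,3) = 70/143; then P = 6/12
  2 green: C(5,2)C(8,1)/C(13,3) = 40/143; then P = 7/12
  3 green: C(5,3)C(8,0)/C(13,3) = 5/143; then P = 8/12
P(green from Urn B) = 20/39 ≈ 0.5128.

20/39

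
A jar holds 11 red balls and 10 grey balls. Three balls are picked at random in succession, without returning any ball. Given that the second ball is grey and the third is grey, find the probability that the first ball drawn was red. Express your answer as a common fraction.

11/19

P(first=red and the second ball is grey and the third is grey) = (11/21)·(10/20)·(9/19) = 33/266.
P(E) = Σ over first color = 33/266 + 12/133 = 3/14.
By Bayes, P(first=red | E) = 33/266 / 3/14 = 11/19 ≈ 0.5789.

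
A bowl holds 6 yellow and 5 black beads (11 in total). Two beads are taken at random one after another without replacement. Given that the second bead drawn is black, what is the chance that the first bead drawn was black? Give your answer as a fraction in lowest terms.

P(first=black and the second bead drawn is black) = (5/11)·(4/10) = 2/11.
P(the second bead drawn is black) = Σ over first color = 3/11 + 2/11 = 5/11.
By Bayes, P(first=black | the second bead drawn is black) = 2/11 / 5/11 = 2/5 ≈ 0.4000.

2/5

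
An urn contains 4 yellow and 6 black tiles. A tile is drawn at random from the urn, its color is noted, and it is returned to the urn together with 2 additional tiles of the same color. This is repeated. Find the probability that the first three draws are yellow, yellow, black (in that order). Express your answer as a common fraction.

Track the composition after each reinforcement of +2.
P = (4/10) · (6/12) · (6/14) = 3/35 ≈ 0.0857.

3/35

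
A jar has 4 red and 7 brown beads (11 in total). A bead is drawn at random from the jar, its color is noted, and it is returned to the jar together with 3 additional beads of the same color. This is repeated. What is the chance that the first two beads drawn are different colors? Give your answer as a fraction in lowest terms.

4/11

Either brown then red, or red then brown; after the first draw the total is 14.
P = (7/11)·(4/14) + (4/11)·(7/14) = 4/11 ≈ 0.3636.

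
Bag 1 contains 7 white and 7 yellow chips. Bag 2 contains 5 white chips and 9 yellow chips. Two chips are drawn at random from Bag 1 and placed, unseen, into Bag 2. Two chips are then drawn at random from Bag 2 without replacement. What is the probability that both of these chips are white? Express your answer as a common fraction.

33/260

Condition on how many of the transferred chips are white (from Bag 1: 7 white of 14; then Bag 2 has 16 total).
  0 white: C(7,0)C(7,2)/C(14,2) = 3/13; then P = C(5,2)/C(16,2) = 1/12
  1 white: C(7,1)C(7,1)/C(14,2) = 7/13; then P = C(6,2)/C(16,2) = 1/8
  2 white: C(7,2)C(7,0)/C(14,2) = 3/13; then P = C(7,2)/C(16,2) = 7/40
P(both white) = 33/260 ≈ 0.1269.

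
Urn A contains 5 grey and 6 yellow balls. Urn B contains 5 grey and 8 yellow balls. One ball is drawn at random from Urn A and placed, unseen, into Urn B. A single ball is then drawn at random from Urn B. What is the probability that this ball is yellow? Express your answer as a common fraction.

47/77

Condition on how many of the transferred balls are yellow (from Urn A: 6 yellow of 11; then Urn B has 14 total).
  0 yellow: C(6,0)C(5,1)/C(11,1) = 5/11; then P = 8/14
  1 yellow: C(6,1)C(5,0)/C(11,1) = 6/11; then P = 9/14
P(yellow from Urn B) = 47/77 ≈ 0.6104.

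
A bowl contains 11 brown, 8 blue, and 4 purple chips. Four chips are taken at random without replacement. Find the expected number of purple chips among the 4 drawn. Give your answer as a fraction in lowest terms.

16/23

By linearity of expectation, E[X] = Σ P(draw i is purple); by symmetry each draw (even without replacement) has P(purple) = 4/23.
E[X] = 4 · 4/23 = 16/23 ≈ 0.6957.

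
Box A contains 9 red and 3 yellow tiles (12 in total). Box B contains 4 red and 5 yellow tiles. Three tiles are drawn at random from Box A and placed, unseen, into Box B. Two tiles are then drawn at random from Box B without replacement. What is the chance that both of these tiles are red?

Condition on how many of the transferred tiles are red (from Box A: 9 red of 12; then Box B has 12 total).
  0 red: C(9,0)C(3,3)/C(12,3) = 1/220; then P = C(4,2)/C(12,2) = 1/11
  1 red: C(9,1)C(3,2)/C(12,3) = 27/220; then P = C(5,2)/C(12,2) = 5/33
  2 red: C(9,2)C(3,1)/C(12,3) = 27/55; then P = C(6,2)/C(12,2) = 5/22
  3 red: C(9,3)C(3,0)/C(12,3) = 21/55; then P = C(7,2)/C(12,2) = 7/22
P(both red) = 61/242 ≈ 0.2521.

61/242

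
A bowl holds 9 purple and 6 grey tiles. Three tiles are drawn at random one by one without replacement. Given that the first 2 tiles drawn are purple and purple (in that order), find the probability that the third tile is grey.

6/13

After removing 2 purple, the bowl has 6 grey out of 13 remaining.
P(third is grey | given) = 6/13 ≈ 0.4615.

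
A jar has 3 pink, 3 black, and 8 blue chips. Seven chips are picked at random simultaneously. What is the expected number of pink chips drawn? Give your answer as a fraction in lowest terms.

By linearity of expectation, E[X] = Σ P(draw i is pink); by symmetry each draw (even without replacement) has P(pink) = 3/14.
E[X] = 7 · 3/14 = 3/2 ≈ 1.5000.

3/2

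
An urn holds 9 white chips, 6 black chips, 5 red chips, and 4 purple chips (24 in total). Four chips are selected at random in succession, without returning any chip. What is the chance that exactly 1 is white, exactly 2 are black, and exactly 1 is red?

225/3542

Unordered draws without replacement: count favorable combinations over C(24,4).
Favorable = C(9,1) · C(6,2) · C(5,1) · C(4,0) = 675; total = C(24,4) = 10626.
P = 675/10626 = 225/3542 ≈ 0.0635.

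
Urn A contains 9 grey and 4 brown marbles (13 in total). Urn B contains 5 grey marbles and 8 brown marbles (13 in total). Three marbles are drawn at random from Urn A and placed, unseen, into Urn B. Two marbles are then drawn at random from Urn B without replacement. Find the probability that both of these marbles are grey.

283/1560

Condition on how many of the transferred marbles are grey (from Urn A: 9 grey of 13; then Urn B has 16 total).
  0 grey: C(9,0)C(4,3)/C(13,3) = 2/143; then P = C(5,2)/C(16,2) = 1/12
  1 grey: C(9,1)C(4,2)/C(13,3) = 27/143; then P = C(6,2)/C(16,2) = 1/8
  2 grey: C(9,2)C(4,1)/C(13,3) = 72/143; then P = C(7,2)/C(16,2) = 7/40
  3 grey: C(9,3)C(4,0)/C(13,3) = 42/143; then P = C(8,2)/C(16,2) = 7/30
P(both grey) = 283/1560 ≈ 0.1814.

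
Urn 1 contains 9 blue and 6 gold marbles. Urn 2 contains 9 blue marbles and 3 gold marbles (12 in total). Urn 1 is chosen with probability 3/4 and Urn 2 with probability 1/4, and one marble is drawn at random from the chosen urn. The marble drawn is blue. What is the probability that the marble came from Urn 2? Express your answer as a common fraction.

5/17

P(blue | Urn 1) = 3/5; P(blue | Urn 2) = 3/4.
P(blue) = 3/4·3/5 + 1/4·3/4 = 51/80.
By Bayes' rule, P(Urn 2 | blue) = 3/16 / 51/80 = 5/17 ≈ 0.2941.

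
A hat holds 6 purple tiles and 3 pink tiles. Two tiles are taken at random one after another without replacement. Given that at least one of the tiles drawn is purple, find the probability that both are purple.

5/11

P(both purple) = C(6,2)/C(9,2) = 5/12; P(at least one purple) = 1 − C(3,2)/C(9,2) = 11/12.
Since 'both purple' ⊆ 'at least one purple', P(both | at least one) = 5/12 / 11/12 = 5/11 ≈ 0.4545.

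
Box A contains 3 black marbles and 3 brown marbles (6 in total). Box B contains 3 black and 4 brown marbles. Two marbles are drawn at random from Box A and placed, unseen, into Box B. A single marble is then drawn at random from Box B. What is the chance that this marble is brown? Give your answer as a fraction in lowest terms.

5/9

Condition on how many of the transferred marbles are brown (from Box A: 3 brown of 6; then Box B has 9 total).
  0 brown: C(3,0)C(3,2)/C(6,2) = 1/5; then P = 4/9
  1 brown: C(3,1)C(3,1)/C(6,2) = 3/5; then P = 5/9
  2 brown: C(3,2)C(3,0)/C(6,2) = 1/5; then P = 6/9
P(brown from Box B) = 5/9 ≈ 0.5556.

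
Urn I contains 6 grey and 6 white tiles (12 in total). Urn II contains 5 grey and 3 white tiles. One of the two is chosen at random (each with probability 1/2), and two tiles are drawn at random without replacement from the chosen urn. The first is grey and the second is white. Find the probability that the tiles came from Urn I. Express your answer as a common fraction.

P(E | Urn I) = 3/11; P(E | Urn II) = 15/56.
P(E) = 1/2·3/11 + 1/2·15/56 = 333/1232.
By Bayes' rule, P(Urn I | E) = 3/22 / 333/1232 = 56/111 ≈ 0.5045.

56/111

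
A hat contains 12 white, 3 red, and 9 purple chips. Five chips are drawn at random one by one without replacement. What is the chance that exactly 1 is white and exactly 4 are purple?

9/253

Unordered draws without replacement: count favorable combinations over C(24,5).
Favorable = C(12,1) · C(3,0) · C(9,4) = 1512; total = C(24,5) = 42504.
P = 1512/42504 = 9/253 ≈ 0.0356.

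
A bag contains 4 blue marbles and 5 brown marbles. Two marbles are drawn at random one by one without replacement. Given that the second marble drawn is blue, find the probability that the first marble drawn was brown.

5/8

P(first=brown and the second marble drawn is blue) = (5/9)·(4/8) = 5/18.
P(the second marble drawn is blue) = Σ over first color = 1/6 + 5/18 = 4/9.
By Bayes, P(first=brown | the second marble drawn is blue) = 5/18 / 4/9 = 5/8 ≈ 0.6250.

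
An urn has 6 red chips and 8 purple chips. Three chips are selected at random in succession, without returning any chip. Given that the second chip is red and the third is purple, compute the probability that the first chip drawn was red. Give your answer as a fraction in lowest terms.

P(first=red and the second chip is red and the third is purple) = (6/14)·(5/13)·(8/12) = 10/91.
P(E) = Σ over first color = 10/91 + 2/13 = 24/91.
By Bayes, P(first=red | E) = 10/91 / 24/91 = 5/12 ≈ 0.4167.

5/12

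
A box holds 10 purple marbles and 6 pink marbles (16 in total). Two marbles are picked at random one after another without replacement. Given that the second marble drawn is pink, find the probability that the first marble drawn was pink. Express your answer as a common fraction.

P(first=pink and the second marble drawn is pink) = (6/16)·(5/15) = 1/8.
P(the second marble drawn is pink) = Σ over first color = 1/4 + 1/8 = 3/8.
By Bayes, P(first=pink | the second marble drawn is pink) = 1/8 / 3/8 = 1/3 ≈ 0.3333.

1/3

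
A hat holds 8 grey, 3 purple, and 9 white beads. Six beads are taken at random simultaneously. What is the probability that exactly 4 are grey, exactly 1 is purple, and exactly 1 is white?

63/1292

Unordered draws without replacement: count favorable combinations over C(20,6).
Favorable = C(8,4) · C(3,1) · C(9,1) = 1890; total = C(20,6) = 38760.
P = 1890/38760 = 63/1292 ≈ 0.0488.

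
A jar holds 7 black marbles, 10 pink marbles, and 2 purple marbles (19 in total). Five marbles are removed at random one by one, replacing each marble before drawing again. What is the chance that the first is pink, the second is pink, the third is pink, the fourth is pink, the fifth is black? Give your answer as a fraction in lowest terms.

Multiply the conditional probability of each draw in order, with replacement (the composition resets each draw).
P = (10/19) · (10/19) · (10/19) · (10/19) · (7/19) = 70000/2476099 ≈ 0.0283.

70000/2476099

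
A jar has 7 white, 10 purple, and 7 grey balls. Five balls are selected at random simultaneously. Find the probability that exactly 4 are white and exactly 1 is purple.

Unordered draws without replacement: count favorable combinations over C(24,5).
Favorable = C(7,4) · C(10,1) · C(7,0) = 350; total = C(24,5) = 42504.
P = 350/42504 = 25/3036 ≈ 0.0082.

25/3036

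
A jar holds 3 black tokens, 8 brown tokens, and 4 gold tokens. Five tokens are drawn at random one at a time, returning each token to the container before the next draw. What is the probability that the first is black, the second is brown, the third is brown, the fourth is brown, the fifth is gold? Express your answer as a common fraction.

2048/253125

Multiply the conditional probability of each draw in order, with replacement (the composition resets each draw).
P = (3/15) · (8/15) · (8/15) · (8/15) · (4/15) = 2048/253125 ≈ 0.0081.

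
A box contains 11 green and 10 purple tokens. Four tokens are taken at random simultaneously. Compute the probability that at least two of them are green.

Sum the hypergeometric tail for j = 2,…,4 green tokens.
Favorable = C(11,2)·C(10,2) + C(11,3)·C(10,1) + C(11,4)·C(10,0) = 4455; total = C(21,4) = 5985.
P = 4455/5985 = 99/133 ≈ 0.7444.

99/133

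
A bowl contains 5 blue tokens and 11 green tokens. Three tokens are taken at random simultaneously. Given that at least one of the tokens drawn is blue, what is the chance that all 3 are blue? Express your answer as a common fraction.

2/79

P(all 3 blue) = C(5,3)/C(16,3) = 1/56; P(at least one blue) = 1 − C(11,3)/C(16,3) = 79/112.
Since 'all 3 blue' ⊆ 'at least one blue', P(all 3 | at least one) = 1/56 / 79/112 = 2/79 ≈ 0.0253.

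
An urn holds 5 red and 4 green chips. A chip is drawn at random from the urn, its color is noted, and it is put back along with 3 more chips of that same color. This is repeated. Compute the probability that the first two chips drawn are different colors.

Either green then red, or red then green; after the first draw the total is 12.
P = (4/9)·(5/12) + (5/9)·(4/12) = 10/27 ≈ 0.3704.

10/27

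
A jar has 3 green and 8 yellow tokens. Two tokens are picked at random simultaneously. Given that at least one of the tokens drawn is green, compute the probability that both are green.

1/9

P(both green) = C(3,2)/C(11,2) = 3/55; P(at least one green) = 1 − C(8,2)/C(11,2) = 27/55.
Since 'both green' ⊆ 'at least one green', P(both | at least one) = 3/55 / 27/55 = 1/9 ≈ 0.1111.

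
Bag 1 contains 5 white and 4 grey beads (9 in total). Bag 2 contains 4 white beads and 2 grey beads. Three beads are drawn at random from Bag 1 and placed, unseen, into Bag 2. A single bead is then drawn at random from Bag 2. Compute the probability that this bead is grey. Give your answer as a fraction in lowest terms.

Condition on how many of the transferred beads are grey (from Bag 1: 4 grey of 9; then Bag 2 has 9 total).
  0 grey: C(4,0)C(5,3)/C(9,3) = 5/42; then P = 2/9
  1 grey: C(4,1)C(5,2)/C(9,3) = 10/21; then P = 3/9
  2 grey: C(4,2)C(5,1)/C(9,3) = 5/14; then P = 4/9
  3 grey: C(4,3)C(5,0)/C(9,3) = 1/21; then P = 5/9
P(grey from Bag 2) = 10/27 ≈ 0.3704.

10/27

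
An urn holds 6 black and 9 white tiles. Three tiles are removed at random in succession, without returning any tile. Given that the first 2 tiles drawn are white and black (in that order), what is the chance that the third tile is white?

8/13

After removing 1 black, 1 white, the urn has 8 white out of 13 remaining.
P(third is white | given) = 8/13 ≈ 0.6154.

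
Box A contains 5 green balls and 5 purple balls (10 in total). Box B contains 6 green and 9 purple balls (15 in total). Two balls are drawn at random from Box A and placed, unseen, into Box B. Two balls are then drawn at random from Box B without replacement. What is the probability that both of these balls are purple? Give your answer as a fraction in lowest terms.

407/1224

Condition on how many of the transferred balls are purple (from Box A: 5 purple of 10; then Box B has 17 total).
  0 purple: C(5,0)C(5,2)/C(10,2) = 2/9; then P = C(9,2)/C(17,2) = 9/34
  1 purple: C(5,1)C(5,1)/C(10,2) = 5/9; then P = C(10,2)/C(17,2) = 45/136
  2 purple: C(5,2)C(5,0)/C(10,2) = 2/9; then P = C(11,2)/C(17,2) = 55/136
P(both purple) = 407/1224 ≈ 0.3325.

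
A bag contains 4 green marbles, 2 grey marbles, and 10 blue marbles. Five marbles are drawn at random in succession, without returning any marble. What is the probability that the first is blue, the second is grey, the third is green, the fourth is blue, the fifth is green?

3/728

Multiply the conditional probability of each draw in order, without replacement, so each draw removes one from its color and from the total.
P = (10/16) · (2/15) · (4/14) · (9/13) · (3/12) = 3/728 ≈ 0.0041.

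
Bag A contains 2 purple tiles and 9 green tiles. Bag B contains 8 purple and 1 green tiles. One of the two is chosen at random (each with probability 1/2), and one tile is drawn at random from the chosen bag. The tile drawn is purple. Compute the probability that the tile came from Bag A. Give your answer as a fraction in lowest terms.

P(purple | Bag A) = 2/11; P(purple | Bag B) = 8/9.
P(purple) = 1/2·2/11 + 1/2·8/9 = 53/99.
By Bayes' rule, P(Bag A | purple) = 1/11 / 53/99 = 9/53 ≈ 0.1698.

9/53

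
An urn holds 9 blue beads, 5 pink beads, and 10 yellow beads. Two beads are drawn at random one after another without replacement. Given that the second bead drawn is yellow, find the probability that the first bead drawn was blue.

9/23

P(first=blue and the second bead drawn is yellow) = (9/24)·(10/23) = 15/92.
P(the second bead drawn is yellow) = Σ over first color = 15/92 + 25/276 + 15/92 = 5/12.
By Bayes, P(first=blue | the second bead drawn is yellow) = 15/92 / 5/12 = 9/23 ≈ 0.3913.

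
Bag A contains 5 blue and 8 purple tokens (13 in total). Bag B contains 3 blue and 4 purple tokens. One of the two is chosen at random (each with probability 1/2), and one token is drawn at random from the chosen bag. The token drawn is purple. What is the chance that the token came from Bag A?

P(purple | Bag A) = 8/13; P(purple | Bag B) = 4/7.
P(purple) = 1/2·8/13 + 1/2·4/7 = 54/91.
By Bayes' rule, P(Bag A | purple) = 4/13 / 54/91 = 14/27 ≈ 0.5185.

14/27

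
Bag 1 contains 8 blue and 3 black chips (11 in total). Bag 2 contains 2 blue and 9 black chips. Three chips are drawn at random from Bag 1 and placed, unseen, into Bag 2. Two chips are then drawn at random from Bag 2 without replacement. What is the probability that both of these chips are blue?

Condition on how many of the transferred chips are blue (from Bag 1: 8 blue of 11; then Bag 2 has 14 total).
  0 blue: C(8,0)C(3,3)/C(11,3) = 1/165; then P = C(2,2)/C(14,2) = 1/91
  1 blue: C(8,1)C(3,2)/C(11,3) = 8/55; then P = C(3,2)/C(14,2) = 3/91
  2 blue: C(8,2)C(3,1)/C(11,3) = 28/55; then P = C(4,2)/C(14,2) = 6/91
  3 blue: C(8,3)C(3,0)/C(11,3) = 56/165; then P = C(5,2)/C(14,2) = 10/91
P(both blue) = 379/5005 ≈ 0.0757.

379/5005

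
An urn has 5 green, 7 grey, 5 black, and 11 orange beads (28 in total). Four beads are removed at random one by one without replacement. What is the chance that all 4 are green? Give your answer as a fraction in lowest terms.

1/4095

Unordered draws without replacement: count favorable combinations over C(28,4).
Favorable = C(5,4) · C(7,0) · C(5,0) · C(11,0) = 5; total = C(28,4) = 20475.
P = 5/20475 = 1/4095 ≈ 0.0002.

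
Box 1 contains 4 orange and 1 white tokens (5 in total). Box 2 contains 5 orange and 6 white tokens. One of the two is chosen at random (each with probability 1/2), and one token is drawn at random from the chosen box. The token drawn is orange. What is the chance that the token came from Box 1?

P(orange | Box 1) = 4/5; P(orange | Box 2) = 5/11.
P(orange) = 1/2·4/5 + 1/2·5/11 = 69/110.
By Bayes' rule, P(Box 1 | orange) = 2/5 / 69/110 = 44/69 ≈ 0.6377.

44/69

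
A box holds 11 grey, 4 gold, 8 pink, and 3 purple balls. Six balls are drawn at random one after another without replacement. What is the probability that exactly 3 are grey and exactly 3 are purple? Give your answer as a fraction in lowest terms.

3/4186

Unordered draws without replacement: count favorable combinations over C(26,6).
Favorable = C(11,3) · C(4,0) · C(8,0) · C(3,3) = 165; total = C(26,6) = 230230.
P = 165/230230 = 3/4186 ≈ 0.0007.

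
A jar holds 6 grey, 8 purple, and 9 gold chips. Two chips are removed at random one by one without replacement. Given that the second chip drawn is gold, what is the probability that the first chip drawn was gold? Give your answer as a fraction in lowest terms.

P(first=gold and the second chip drawn is gold) = (9/23)·(8/22) = 36/253.
P(the second chip drawn is gold) = Σ over first color = 27/253 + 36/253 + 36/253 = 9/23.
By Bayes, P(first=gold | the second chip drawn is gold) = 36/253 / 9/23 = 4/11 ≈ 0.3636.

4/11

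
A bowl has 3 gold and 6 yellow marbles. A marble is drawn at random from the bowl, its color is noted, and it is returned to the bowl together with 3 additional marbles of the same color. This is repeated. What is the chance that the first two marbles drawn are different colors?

Either yellow then gold, or gold then yellow; after the first draw the total is 12.
P = (6/9)·(3/12) + (3/9)·(6/12) = 1/3 ≈ 0.3333.

1/3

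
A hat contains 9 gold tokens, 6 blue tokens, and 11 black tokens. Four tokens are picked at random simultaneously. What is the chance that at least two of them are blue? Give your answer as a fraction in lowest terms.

653/2990

Sum the hypergeometric tail for j = 2,…,4 blue tokens.
Favorable = C(6,2)·C(20,2) + C(6,3)·C(20,1) + C(6,4)·C(20,0) = 3265; total = C(26,4) = 14950.
P = 3265/14950 = 653/2990 ≈ 0.2184.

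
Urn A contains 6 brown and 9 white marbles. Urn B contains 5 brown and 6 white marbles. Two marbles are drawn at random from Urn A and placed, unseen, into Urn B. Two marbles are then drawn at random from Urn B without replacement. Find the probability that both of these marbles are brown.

33/182

Condition on how many of the transferred marbles are brown (from Urn A: 6 brown of 15; then Urn B has 13 total).
  0 brown: C(6,0)C(9,2)/C(15,2) = 12/35; then P = C(5,2)/C(13,2) = 5/39
  1 brown: C(6,1)C(9,1)/C(15,2) = 18/35; then P = C(6,2)/C(13,2) = 5/26
  2 brown: C(6,2)C(9,0)/C(15,2) = 1/7; then P = C(7,2)/C(13,2) = 7/26
P(both brown) = 33/182 ≈ 0.1813.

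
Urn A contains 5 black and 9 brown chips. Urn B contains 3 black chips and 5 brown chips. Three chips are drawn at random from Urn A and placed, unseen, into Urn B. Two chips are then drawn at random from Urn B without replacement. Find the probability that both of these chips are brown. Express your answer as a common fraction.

3791/10010

Condition on how many of the transferred chips are brown (from Urn A: 9 brown of 14; then Urn B has 11 total).
  0 brown: C(9,0)C(5,3)/C(14,3) = 5/182; then P = C(5,2)/C(11,2) = 2/11
  1 brown: C(9,1)C(5,2)/C(14,3) = 45/182; then P = C(6,2)/C(11,2) = 3/11
  2 brown: C(9,2)C(5,1)/C(14,3) = 45/91; then P = C(7,2)/C(11,2) = 21/55
  3 brown: C(9,3)C(5,0)/C(14,3) = 3/13; then P = C(8,2)/C(11,2) = 28/55
P(both brown) = 3791/10010 ≈ 0.3787.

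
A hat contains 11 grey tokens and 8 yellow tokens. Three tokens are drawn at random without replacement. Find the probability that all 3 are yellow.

Unordered draws without replacement: count favorable combinations over C(19,3).
Favorable = C(11,0) · C(8,3) = 56; total = C(19,3) = 969.
P = 56/969 = 56/969 ≈ 0.0578.

56/969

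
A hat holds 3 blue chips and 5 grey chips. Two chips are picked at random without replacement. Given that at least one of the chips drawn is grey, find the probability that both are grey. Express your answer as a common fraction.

P(both grey) = C(5,2)/C(8,2) = 5/14; P(at least one grey) = 1 − C(3,2)/C(8,2) = 25/28.
Since 'both grey' ⊆ 'at least one grey', P(both | at least one) = 5/14 / 25/28 = 2/5 ≈ 0.4000.

2/5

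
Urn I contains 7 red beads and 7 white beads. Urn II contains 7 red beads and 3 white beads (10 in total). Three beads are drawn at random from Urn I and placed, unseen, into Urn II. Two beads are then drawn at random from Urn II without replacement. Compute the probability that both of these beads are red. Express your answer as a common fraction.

Condition on how many of the transferred beads are red (from Urn I: 7 red of 14; then Urn II has 13 total).
  0 red: C(7,0)C(7,3)/C(14,3) = 5/52; then P = C(7,2)/C(13,2) = 7/26
  1 red: C(7,1)C(7,2)/C(14,3) = 21/52; then P = C(8,2)/C(13,2) = 14/39
  2 red: C(7,2)C(7,1)/C(14,3) = 21/52; then P = C(9,2)/C(13,2) = 6/13
  3 red: C(7,3)C(7,0)/C(14,3) = 5/52; then P = C(10,2)/C(13,2) = 15/26
P(both red) = 279/676 ≈ 0.4127.

279/676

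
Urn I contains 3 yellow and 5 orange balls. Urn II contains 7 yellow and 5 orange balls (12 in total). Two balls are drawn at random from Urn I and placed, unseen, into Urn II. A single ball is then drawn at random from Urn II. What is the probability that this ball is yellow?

Condition on how many of the transferred balls are yellow (from Urn I: 3 yellow of 8; then Urn II has 14 total).
  0 yellow: C(3,0)C(5,2)/C(8,2) = 5/14; then P = 7/14
  1 yellow: C(3,1)C(5,1)/C(8,2) = 15/28; then P = 8/14
  2 yellow: C(3,2)C(5,0)/C(8,2) = 3/28; then P = 9/14
P(yellow from Urn II) = 31/56 ≈ 0.5536.

31/56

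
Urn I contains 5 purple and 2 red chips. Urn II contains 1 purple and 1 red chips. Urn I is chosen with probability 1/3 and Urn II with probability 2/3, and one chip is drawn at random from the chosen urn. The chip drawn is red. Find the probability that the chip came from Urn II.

P(red | Urn I) = 2/7; P(red | Urn II) = 1/2.
P(red) = 1/3·2/7 + 2/3·1/2 = 3/7.
By Bayes' rule, P(Urn II | red) = 1/3 / 3/7 = 7/9 ≈ 0.7778.

7/9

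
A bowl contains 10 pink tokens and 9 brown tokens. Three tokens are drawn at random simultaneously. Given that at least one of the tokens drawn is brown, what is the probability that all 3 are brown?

P(all 3 brown) = C(9,3)/C(19,3) = 28/323; P(at least one brown) = 1 − C(10,3)/C(19,3) = 283/323.
Since 'all 3 brown' ⊆ 'at least one brown', P(all 3 | at least one) = 28/323 / 283/323 = 28/283 ≈ 0.0989.

28/283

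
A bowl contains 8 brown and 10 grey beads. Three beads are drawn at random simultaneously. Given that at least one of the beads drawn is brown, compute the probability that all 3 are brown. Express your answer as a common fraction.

7/87

P(all 3 brown) = C(8,3)/C(18,3) = 7/102; P(at least one brown) = 1 − C(10,3)/C(18,3) = 29/34.
Since 'all 3 brown' ⊆ 'at least one brown', P(all 3 | at least one) = 7/102 / 29/34 = 7/87 ≈ 0.0805.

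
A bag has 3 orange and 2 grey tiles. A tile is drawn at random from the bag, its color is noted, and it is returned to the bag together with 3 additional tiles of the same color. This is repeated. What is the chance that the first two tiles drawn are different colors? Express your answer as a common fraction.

Either grey then orange, or orange then grey; after the first draw the total is 8.
P = (2/5)·(3/8) + (3/5)·(2/8) = 3/10 ≈ 0.3000.

3/10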